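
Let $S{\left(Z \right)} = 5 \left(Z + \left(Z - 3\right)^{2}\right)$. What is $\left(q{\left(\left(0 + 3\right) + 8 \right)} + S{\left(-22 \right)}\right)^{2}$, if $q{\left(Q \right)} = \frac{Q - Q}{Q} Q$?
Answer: $9090225$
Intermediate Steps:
$S{\left(Z \right)} = 5 Z + 5 \left(-3 + Z\right)^{2}$ ($S{\left(Z \right)} = 5 \left(Z + \left(-3 + Z\right)^{2}\right) = 5 Z + 5 \left(-3 + Z\right)^{2}$)
$q{\left(Q \right)} = 0$ ($q{\left(Q \right)} = \frac{0}{Q} Q = 0 Q = 0$)
$\left(q{\left(\left(0 + 3\right) + 8 \right)} + S{\left(-22 \right)}\right)^{2} = \left(0 + \left(5 \left(-22\right) + 5 \left(-3 - 22\right)^{2}\right)\right)^{2} = \left(0 - \left(110 - 5 \left(-25\right)^{2}\right)\right)^{2} = \left(0 + \left(-110 + 5 \cdot 625\right)\right)^{2} = \left(0 + \left(-110 + 3125\right)\right)^{2} = \left(0 + 3015\right)^{2} = 3015^{2} = 9090225$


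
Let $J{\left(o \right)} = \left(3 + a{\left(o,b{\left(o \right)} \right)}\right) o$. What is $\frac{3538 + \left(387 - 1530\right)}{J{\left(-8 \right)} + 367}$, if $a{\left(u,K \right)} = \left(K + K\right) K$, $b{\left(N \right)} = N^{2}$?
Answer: $- \frac{2395}{65193} \approx -0.036737$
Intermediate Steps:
$a{\left(u,K \right)} = 2 K^{2}$ ($a{\left(u,K \right)} = 2 K K = 2 K^{2}$)
$J{\left(o \right)} = o \left(3 + 2 o^{4}\right)$ ($J{\left(o \right)} = \left(3 + 2 \left(o^{2}\right)^{2}\right) o = \left(3 + 2 o^{4}\right) o = o \left(3 + 2 o^{4}\right)$)
$\frac{3538 + \left(387 - 1530\right)}{J{\left(-8 \right)} + 367} = \frac{3538 + \left(387 - 1530\right)}{- 8 \left(3 + 2 \left(-8\right)^{4}\right) + 367} = \frac{3538 - 1143}{- 8 \left(3 + 2 \cdot 4096\right) + 367} = \frac{2395}{- 8 \left(3 + 8192\right) + 367} = \frac{2395}{\left(-8\right) 8195 + 367} = \frac{2395}{-65560 + 367} = \frac{2395}{-65193} = 2395 \left(- \frac{1}{65193}\right) = - \frac{2395}{65193}$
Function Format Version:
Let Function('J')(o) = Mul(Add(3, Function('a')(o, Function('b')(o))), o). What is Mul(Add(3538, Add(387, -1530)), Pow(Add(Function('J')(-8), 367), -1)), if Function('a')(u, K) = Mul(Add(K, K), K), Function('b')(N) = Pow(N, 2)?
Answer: Rational(-2395, 65193) ≈ -0.036737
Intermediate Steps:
Function('a')(u, K) = Mul(2, Pow(K, 2)) (Function('a')(u, K) = Mul(Mul(2, K), K) = Mul(2, Pow(K, 2)))
Function('J')(o) = Mul(o, Add(3, Mul(2, Pow(o, 4)))) (Function('J')(o) = Mul(Add(3, Mul(2, Pow(Pow(o, 2), 2))), o) = Mul(Add(3, Mul(2, Pow(o, 4))), o) = Mul(o, Add(3, Mul(2, Pow(o, 4)))))
Mul(Add(3538, Add(387, -1530)), Pow(Add(Function('J')(-8), 367), -1)) = Mul(Add(3538, Add(387, -1530)), Pow(Add(Mul(-8, Add(3, Mul(2, Pow(-8, 4)))), 367), -1)) = Mul(Add(3538, -1143), Pow(Add(Mul(-8, Add(3, Mul(2, 4096))), 367), -1)) = Mul(2395, Pow(Add(Mul(-8, Add(3, 8192)), 367), -1)) = Mul(2395, Pow(Add(Mul(-8, 8195), 367), -1)) = Mul(2395, Pow(Add(-65560, 367), -1)) = Mul(2395, Pow(-65193, -1)) = Mul(2395, Rational(-1, 65193)) = Rational(-2395, 65193)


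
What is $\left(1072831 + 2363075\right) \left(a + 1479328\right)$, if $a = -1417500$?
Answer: $212435196168$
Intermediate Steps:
$\left(1072831 + 2363075\right) \left(a + 1479328\right) = \left(1072831 + 2363075\right) \left(-1417500 + 1479328\right) = 3435906 \cdot 61828 = 212435196168$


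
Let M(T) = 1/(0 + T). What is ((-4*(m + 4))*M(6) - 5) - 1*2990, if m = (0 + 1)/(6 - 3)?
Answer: -26981/9 ≈ -2997.9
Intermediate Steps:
M(T) = 1/T
m = ⅓ (m = 1/3 = 1*(⅓) = ⅓ ≈ 0.33333)
((-4*(m + 4))*M(6) - 5) - 1*2990 = (-4*(⅓ + 4)/6 - 5) - 1*2990 = (-4*13/3*(⅙) - 5) - 2990 = (-52/3*⅙ - 5) - 2990 = (-26/9 - 5) - 2990 = -71/9 - 2990 = -26981/9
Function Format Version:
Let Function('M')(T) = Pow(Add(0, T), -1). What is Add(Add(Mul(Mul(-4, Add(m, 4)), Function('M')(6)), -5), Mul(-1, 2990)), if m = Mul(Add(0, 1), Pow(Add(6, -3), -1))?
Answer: Rational(-26981, 9) ≈ -2997.9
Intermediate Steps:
Function('M')(T) = Pow(T, -1)
m = Rational(1, 3) (m = Mul(1, Pow(3, -1)) = Mul(1, Rational(1, 3)) = Rational(1, 3) ≈ 0.33333)
Add(Add(Mul(Mul(-4, Add(m, 4)), Function('M')(6)), -5), Mul(-1, 2990)) = Add(Add(Mul(Mul(-4, Add(Rational(1, 3), 4)), Pow(6, -1)), -5), Mul(-1, 2990)) = Add(Add(Mul(Mul(-4, Rational(13, 3)), Rational(1, 6)), -5), -2990) = Add(Add(Mul(Rational(-52, 3), Rational(1, 6)), -5), -2990) = Add(Add(Rational(-26, 9), -5), -2990) = Add(Rational(-71, 9), -2990) = Rational(-26981, 9)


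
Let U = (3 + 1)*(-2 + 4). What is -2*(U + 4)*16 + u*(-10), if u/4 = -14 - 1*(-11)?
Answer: -264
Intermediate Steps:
U = 8 (U = 4*2 = 8)
u = -12 (u = 4*(-14 - 1*(-11)) = 4*(-14 + 11) = 4*(-3) = -12)
-2*(U + 4)*16 + u*(-10) = -2*(8 + 4)*16 - 12*(-10) = -2*12*16 + 120 = -24*16 + 120 = -384 + 120 = -264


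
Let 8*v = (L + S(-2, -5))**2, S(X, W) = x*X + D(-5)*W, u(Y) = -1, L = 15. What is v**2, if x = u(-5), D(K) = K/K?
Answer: 324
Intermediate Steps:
D(K) = 1
x = -1
S(X, W) = W - X (S(X, W) = -X + 1*W = -X + W = W - X)
v = 18 (v = (15 + (-5 - 1*(-2)))**2/8 = (15 + (-5 + 2))**2/8 = (15 - 3)**2/8 = (1/8)*12**2 = (1/8)*144 = 18)
v**2 = 18**2 = 324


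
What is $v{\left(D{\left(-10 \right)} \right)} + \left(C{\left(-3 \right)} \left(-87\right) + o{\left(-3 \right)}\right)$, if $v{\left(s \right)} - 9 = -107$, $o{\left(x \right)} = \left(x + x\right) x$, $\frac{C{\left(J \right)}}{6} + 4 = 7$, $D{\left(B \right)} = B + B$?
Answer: $-1646$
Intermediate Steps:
$D{\left(B \right)} = 2 B$
$C{\left(J \right)} = 18$ ($C{\left(J \right)} = -24 + 6 \cdot 7 = -24 + 42 = 18$)
$o{\left(x \right)} = 2 x^{2}$ ($o{\left(x \right)} = 2 x x = 2 x^{2}$)
$v{\left(s \right)} = -98$ ($v{\left(s \right)} = 9 - 107 = -98$)
$v{\left(D{\left(-10 \right)} \right)} + \left(C{\left(-3 \right)} \left(-87\right) + o{\left(-3 \right)}\right) = -98 + \left(18 \left(-87\right) + 2 \left(-3\right)^{2}\right) = -98 + \left(-1566 + 2 \cdot 9\right) = -98 + \left(-1566 + 18\right) = -98 - 1548 = -1646$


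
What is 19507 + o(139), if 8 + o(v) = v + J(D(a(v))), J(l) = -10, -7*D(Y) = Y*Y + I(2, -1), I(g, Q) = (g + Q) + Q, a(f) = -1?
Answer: 19628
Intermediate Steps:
I(g, Q) = g + 2*Q (I(g, Q) = (Q + g) + Q = g + 2*Q)
D(Y) = -Y²/7 (D(Y) = -(Y*Y + (2 + 2*(-1)))/7 = -(Y² + (2 - 2))/7 = -(Y² + 0)/7 = -Y²/7)
o(v) = -18 + v (o(v) = -8 + (v - 10) = -8 + (-10 + v) = -18 + v)
19507 + o(139) = 19507 + (-18 + 139) = 19507 + 121 = 19628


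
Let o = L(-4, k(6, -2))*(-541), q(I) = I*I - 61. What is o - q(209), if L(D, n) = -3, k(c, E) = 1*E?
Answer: -41997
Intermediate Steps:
k(c, E) = E
q(I) = -61 + I² (q(I) = I² - 61 = -61 + I²)
o = 1623 (o = -3*(-541) = 1623)
o - q(209) = 1623 - (-61 + 209²) = 1623 - (-61 + 43681) = 1623 - 1*43620 = 1623 - 43620 = -41997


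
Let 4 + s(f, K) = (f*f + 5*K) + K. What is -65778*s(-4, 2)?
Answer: -1578672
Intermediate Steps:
s(f, K) = -4 + f**2 + 6*K (s(f, K) = -4 + ((f*f + 5*K) + K) = -4 + ((f**2 + 5*K) + K) = -4 + (f**2 + 6*K) = -4 + f**2 + 6*K)
-65778*s(-4, 2) = -65778*(-4 + (-4)**2 + 6*2) = -65778*(-4 + 16 + 12) = -65778*24 = -1578672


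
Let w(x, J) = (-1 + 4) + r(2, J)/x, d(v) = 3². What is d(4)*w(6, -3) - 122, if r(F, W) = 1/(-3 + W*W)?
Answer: -379/4 ≈ -94.750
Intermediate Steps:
d(v) = 9
r(F, W) = 1/(-3 + W²)
w(x, J) = 3 + 1/(x*(-3 + J²)) (w(x, J) = (-1 + 4) + 1/((-3 + J²)*x) = 3 + 1/(x*(-3 + J²)))
d(4)*w(6, -3) - 122 = 9*(3 + 1/(6*(-3 + (-3)²))) - 122 = 9*(3 + 1/(6*(-3 + 9))) - 122 = 9*(3 + (⅙)/6) - 122 = 9*(3 + (⅙)*(⅙)) - 122 = 9*(3 + 1/36) - 122 = 9*(109/36) - 122 = 109/4 - 122 = -379/4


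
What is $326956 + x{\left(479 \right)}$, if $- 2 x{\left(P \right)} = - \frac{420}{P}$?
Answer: $\frac{156612134}{479} \approx 3.2696 \cdot 10^{5}$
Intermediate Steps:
$x{\left(P \right)} = \frac{210}{P}$ ($x{\left(P \right)} = - \frac{\left(-420\right) \frac{1}{P}}{2} = \frac{210}{P}$)
$326956 + x{\left(479 \right)} = 326956 + \frac{210}{479} = \frac{156612134}{479}$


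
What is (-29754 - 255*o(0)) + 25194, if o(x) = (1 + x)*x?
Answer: -4560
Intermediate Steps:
o(x) = x*(1 + x)
(-29754 - 255*o(0)) + 25194 = (-29754 - 0*(1 + 0)) + 25194 = (-29754 - 0) + 25194 = (-29754 - 255*0) + 25194 = (-29754 + 0) + 25194 = -29754 + 25194 = -4560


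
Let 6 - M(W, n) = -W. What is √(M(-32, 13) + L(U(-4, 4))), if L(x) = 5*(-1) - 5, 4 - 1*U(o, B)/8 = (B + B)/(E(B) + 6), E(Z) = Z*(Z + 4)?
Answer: 6*I ≈ 6.0*I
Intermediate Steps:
E(Z) = Z*(4 + Z)
U(o, B) = 32 - 16*B/(6 + B*(4 + B)) (U(o, B) = 32 - 8*(B + B)/(B*(4 + B) + 6) = 32 - 8*2*B/(6 + B*(4 + B)) = 32 - 16*B/(6 + B*(4 + B)))
M(W, n) = 6 + W (M(W, n) = 6 - (-1)*W = 6 + W)
L(x) = -10 (L(x) = -5 - 5 = -10)
√(M(-32, 13) + L(U(-4, 4))) = √((6 - 32) - 10) = √(-26 - 10) = √(-36) = 6*I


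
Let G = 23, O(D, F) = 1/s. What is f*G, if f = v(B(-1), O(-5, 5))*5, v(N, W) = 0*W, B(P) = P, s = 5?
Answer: 0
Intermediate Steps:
O(D, F) = 1/5
v(N, W) = 0
f = 0 (f = 0*5 = 0)
f*G = 0*23 = 0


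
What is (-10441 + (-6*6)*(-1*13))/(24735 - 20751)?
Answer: -9973/3984 ≈ -2.5033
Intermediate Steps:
(-10441 + (-6*6)*(-1*13))/(24735 - 20751) = (-10441 - 36*(-13))/3984 = (-10441 + 468)*(1/3984) = -9973*1/3984 = -9973/3984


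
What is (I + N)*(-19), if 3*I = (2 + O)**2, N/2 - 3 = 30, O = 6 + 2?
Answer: -5662/3 ≈ -1887.3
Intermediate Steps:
O = 8
N = 66 (N = 6 + 2*30 = 6 + 60 = 66)
I = 100/3 (I = (2 + 8)**2/3 = (1/3)*10**2 = (1/3)*100 = 100/3 ≈ 33.333)
(I + N)*(-19) = (100/3 + 66)*(-19) = (298/3)*(-19) = -5662/3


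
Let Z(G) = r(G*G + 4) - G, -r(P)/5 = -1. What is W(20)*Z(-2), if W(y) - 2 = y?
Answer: 154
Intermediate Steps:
r(P) = 5 (r(P) = -5*(-1) = 5)
W(y) = 2 + y
Z(G) = 5 - G
W(20)*Z(-2) = (2 + 20)*(5 - 1*(-2)) = 22*(5 + 2) = 22*7 = 154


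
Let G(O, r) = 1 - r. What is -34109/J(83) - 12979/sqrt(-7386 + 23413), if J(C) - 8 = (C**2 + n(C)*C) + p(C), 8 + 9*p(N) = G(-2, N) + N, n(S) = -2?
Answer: -306981/60572 - 12979*sqrt(16027)/16027 ≈ -107.59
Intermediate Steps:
p(N) = -7/9 (p(N) = -8/9 + ((1 - N) + N)/9 = -8/9 + (1/9)*1 = -8/9 + 1/9 = -7/9)
J(C) = 65/9 + C**2 - 2*C (J(C) = 8 + ((C**2 - 2*C) - 7/9) = 8 + (-7/9 + C**2 - 2*C) = 65/9 + C**2 - 2*C)
-34109/J(83) - 12979/sqrt(-7386 + 23413) = -34109/(65/9 + 83**2 - 2*83) - 12979/sqrt(-7386 + 23413) = -34109/(65/9 + 6889 - 166) - 12979*sqrt(16027)/16027 = -34109/60572/9 - 12979*sqrt(16027)/16027 = -34109*9/60572 - 12979*sqrt(16027)/16027 = -306981/60572 - 12979*sqrt(16027)/16027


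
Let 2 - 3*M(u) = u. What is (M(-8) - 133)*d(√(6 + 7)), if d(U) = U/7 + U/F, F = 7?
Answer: -778*√13/21 ≈ -133.58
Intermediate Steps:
M(u) = ⅔ - u/3
d(U) = 2*U/7 (d(U) = U/7 + U/7 = 2*U/7)
(M(-8) - 133)*d(√(6 + 7)) = ((⅔ - ⅓*(-8)) - 133)*(2*√(6 + 7)/7) = ((⅔ + 8/3) - 133)*(2*√13/7) = (10/3 - 133)*(2*√13/7) = -778*√13/21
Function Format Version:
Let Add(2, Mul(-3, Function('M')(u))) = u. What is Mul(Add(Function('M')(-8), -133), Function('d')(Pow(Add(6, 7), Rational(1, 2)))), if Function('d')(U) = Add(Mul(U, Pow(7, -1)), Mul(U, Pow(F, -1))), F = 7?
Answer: Mul(Rational(-778, 21), Pow(13, Rational(1, 2))) ≈ -133.58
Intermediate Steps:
Function('M')(u) = Add(Rational(2, 3), Mul(Rational(-1, 3), u))
Function('d')(U) = Mul(Rational(2, 7), U) (Function('d')(U) = Add(Mul(U, Pow(7, -1)), Mul(U, Pow(7, -1))) = Add(Mul(U, Rational(1, 7)), Mul(U, Rational(1, 7))) = Add(Mul(Rational(1, 7), U), Mul(Rational(1, 7), U)) = Mul(Rational(2, 7), U))
Mul(Add(Function('M')(-8), -133), Function('d')(Pow(Add(6, 7), Rational(1, 2)))) = Mul(Add(Add(Rational(2, 3), Mul(Rational(-1, 3), -8)), -133), Mul(Rational(2, 7), Pow(Add(6, 7), Rational(1, 2)))) = Mul(Add(Add(Rational(2, 3), Rational(8, 3)), -133), Mul(Rational(2, 7), Pow(13, Rational(1, 2)))) = Mul(Add(Rational(10, 3), -133), Mul(Rational(2, 7), Pow(13, Rational(1, 2)))) = Mul(Rational(-389, 3), Mul(Rational(2, 7), Pow(13, Rational(1, 2)))) = Mul(Rational(-778, 21), Pow(13, Rational(1, 2)))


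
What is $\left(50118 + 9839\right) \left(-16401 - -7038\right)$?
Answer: $-561377391$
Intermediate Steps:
$\left(50118 + 9839\right) \left(-16401 - -7038\right) = 59957 \left(-16401 + 7038\right) = 59957 \left(-9363\right) = -561377391$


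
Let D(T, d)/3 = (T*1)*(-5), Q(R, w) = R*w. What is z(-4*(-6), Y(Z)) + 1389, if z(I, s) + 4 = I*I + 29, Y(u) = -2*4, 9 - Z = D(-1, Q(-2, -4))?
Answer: 1990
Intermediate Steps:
D(T, d) = -15*T (D(T, d) = 3*((T*1)*(-5)) = 3*(T*(-5)) = 3*(-5*T) = -15*T)
Z = -6 (Z = 9 - (-15)*(-1) = 9 - 1*15 = 9 - 15 = -6)
Y(u) = -8
z(I, s) = 25 + I**2 (z(I, s) = -4 + (I*I + 29) = -4 + (I**2 + 29) = -4 + (29 + I**2) = 25 + I**2)
z(-4*(-6), Y(Z)) + 1389 = (25 + (-4*(-6))**2) + 1389 = (25 + 24**2) + 1389 = (25 + 576) + 1389 = 601 + 1389 = 1990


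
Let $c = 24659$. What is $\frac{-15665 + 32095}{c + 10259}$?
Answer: $\frac{8215}{17459} \approx 0.47053$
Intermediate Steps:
$\frac{-15665 + 32095}{c + 10259} = \frac{-15665 + 32095}{24659 + 10259} = \frac{16430}{34918} = 16430 \cdot \frac{1}{34918} = \frac{8215}{17459}$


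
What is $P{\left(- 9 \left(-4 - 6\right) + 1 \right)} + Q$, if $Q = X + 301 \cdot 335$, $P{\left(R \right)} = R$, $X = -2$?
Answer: $100924$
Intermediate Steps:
$Q = 100833$ ($Q = -2 + 301 \cdot 335 = -2 + 100835 = 100833$)
$P{\left(- 9 \left(-4 - 6\right) + 1 \right)} + Q = \left(- 9 \left(-4 - 6\right) + 1\right) + 100833 = \left(\left(-9\right) \left(-10\right) + 1\right) + 100833 = \left(90 + 1\right) + 100833 = 91 + 100833 = 100924$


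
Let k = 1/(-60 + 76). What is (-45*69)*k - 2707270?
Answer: -43319425/16 ≈ -2.7075e+6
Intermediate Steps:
k = 1/16 ≈ 0.062500
(-45*69)*k - 2707270 = -45*69*(1/16) - 2707270 = -3105*1/16 - 2707270 = -3105/16 - 2707270 = -43319425/16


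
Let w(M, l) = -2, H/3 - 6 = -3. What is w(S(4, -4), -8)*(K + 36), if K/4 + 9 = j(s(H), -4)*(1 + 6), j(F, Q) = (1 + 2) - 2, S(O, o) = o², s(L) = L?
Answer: -56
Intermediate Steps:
H = 9 (H = 18 + 3*(-3) = 18 - 9 = 9)
j(F, Q) = 1 (j(F, Q) = 3 - 2 = 1)
K = -8 (K = -36 + 4*(1*(1 + 6)) = -36 + 4*(1*7) = -36 + 4*7 = -36 + 28 = -8)
w(S(4, -4), -8)*(K + 36) = -2*(-8 + 36) = -2*28 = -56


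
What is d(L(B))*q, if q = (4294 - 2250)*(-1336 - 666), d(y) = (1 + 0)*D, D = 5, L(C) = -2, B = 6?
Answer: -20460440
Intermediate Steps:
d(y) = 5 (d(y) = (1 + 0)*5 = 1*5 = 5)
q = -4092088 (q = 2044*(-2002) = -4092088)
d(L(B))*q = 5*(-4092088) = -20460440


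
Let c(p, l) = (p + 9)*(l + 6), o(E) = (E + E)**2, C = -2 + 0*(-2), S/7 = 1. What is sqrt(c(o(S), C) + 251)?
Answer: 3*sqrt(119) ≈ 32.726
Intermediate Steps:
S = 7 (S = 7*1 = 7)
C = -2 (C = -2 + 0 = -2)
o(E) = 4*E**2 (o(E) = (2*E)**2 = 4*E**2)
c(p, l) = (6 + l)*(9 + p) (c(p, l) = (9 + p)*(6 + l) = (6 + l)*(9 + p))
sqrt(c(o(S), C) + 251) = sqrt((54 + 6*(4*7**2) + 9*(-2) - 8*7**2) + 251) = sqrt((54 + 6*(4*49) - 18 - 8*49) + 251) = sqrt((54 + 6*196 - 18 - 2*196) + 251) = sqrt((54 + 1176 - 18 - 392) + 251) = sqrt(820 + 251) = sqrt(1071) = 3*sqrt(119)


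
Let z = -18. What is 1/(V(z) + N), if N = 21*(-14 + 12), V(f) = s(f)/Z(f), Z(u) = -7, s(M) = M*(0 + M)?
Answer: -7/618 ≈ -0.011327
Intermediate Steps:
s(M) = M² (s(M) = M*M = M²)
V(f) = -f²/7 (V(f) = f²/(-7) = f²*(-⅐) = -f²/7)
N = -42 (N = 21*(-2) = -42)
1/(V(z) + N) = 1/(-⅐*(-18)² - 42) = 1/(-⅐*324 - 42) = 1/(-324/7 - 42) = 1/(-618/7) = -7/618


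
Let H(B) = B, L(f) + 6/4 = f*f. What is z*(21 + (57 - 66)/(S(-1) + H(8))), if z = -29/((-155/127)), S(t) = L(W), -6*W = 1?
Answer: 16982313/36425 ≈ 466.23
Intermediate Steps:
W = -⅙ (W = -⅙*1 = -⅙ ≈ -0.16667)
L(f) = -3/2 + f² (L(f) = -3/2 + f*f = -3/2 + f²)
S(t) = -53/36 (S(t) = -3/2 + (-⅙)² = -3/2 + 1/36 = -53/36)
z = 3683/155 (z = -29/((-155*1/127)) = -29/(-155/127) = -29*(-127/155) = 3683/155 ≈ 23.761)
z*(21 + (57 - 66)/(S(-1) + H(8))) = 3683*(21 + (57 - 66)/(-53/36 + 8))/155 = 3683*(21 - 9/235/36)/155 = 3683*(21 - 9*36/235)/155 = 3683*(21 - 324/235)/155 = (3683/155)*(4611/235) = 16982313/36425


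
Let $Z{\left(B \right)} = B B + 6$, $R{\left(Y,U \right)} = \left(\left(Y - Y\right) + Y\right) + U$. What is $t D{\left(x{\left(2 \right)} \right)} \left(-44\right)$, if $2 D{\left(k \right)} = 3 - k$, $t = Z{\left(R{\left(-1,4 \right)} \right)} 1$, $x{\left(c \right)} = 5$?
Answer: $660$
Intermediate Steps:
$R{\left(Y,U \right)} = U + Y$ ($R{\left(Y,U \right)} = \left(0 + Y\right) + U = Y + U = U + Y$)
$Z{\left(B \right)} = 6 + B^{2}$ ($Z{\left(B \right)} = B^{2} + 6 = 6 + B^{2}$)
$t = 15$ ($t = \left(6 + \left(4 - 1\right)^{2}\right) 1 = \left(6 + 3^{2}\right) 1 = \left(6 + 9\right) 1 = 15 \cdot 1 = 15$)
$D{\left(k \right)} = \frac{3}{2} - \frac{k}{2}$ ($D{\left(k \right)} = \frac{3 - k}{2} = \frac{3}{2} - \frac{k}{2}$)
$t D{\left(x{\left(2 \right)} \right)} \left(-44\right) = 15 \left(\frac{3}{2} - \frac{5}{2}\right) \left(-44\right) = 15 \left(-1\right) \left(-44\right) = \left(-15\right) \left(-44\right) = 660$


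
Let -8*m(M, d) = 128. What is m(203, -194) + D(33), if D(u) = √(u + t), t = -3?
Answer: -16 + √30 ≈ -10.523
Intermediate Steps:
m(M, d) = -16 (m(M, d) = -⅛*128 = -16)
D(u) = √(-3 + u) (D(u) = √(u - 3) = √(-3 + u))
m(203, -194) + D(33) = -16 + √(-3 + 33) = -16 + √30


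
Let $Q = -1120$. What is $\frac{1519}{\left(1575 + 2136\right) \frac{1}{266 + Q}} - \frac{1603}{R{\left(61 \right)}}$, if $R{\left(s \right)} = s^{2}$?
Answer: $- \frac{4832926679}{13808631} \approx -349.99$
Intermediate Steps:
$\frac{1519}{\left(1575 + 2136\right) \frac{1}{266 + Q}} - \frac{1603}{R{\left(61 \right)}} = \frac{1519}{\left(1575 + 2136\right) \frac{1}{266 - 1120}} - \frac{1603}{61^{2}} = \frac{1519}{3711 \frac{1}{-854}} - \frac{1603}{3721} = \frac{1519}{3711 \left(- \frac{1}{854}\right)} - \frac{1603}{3721} = \frac{1519}{- \frac{3711}{854}} - \frac{1603}{3721} = 1519 \left(- \frac{854}{3711}\right) - \frac{1603}{3721} = - \frac{1297226}{3711} - \frac{1603}{3721} = - \frac{4832926679}{13808631}$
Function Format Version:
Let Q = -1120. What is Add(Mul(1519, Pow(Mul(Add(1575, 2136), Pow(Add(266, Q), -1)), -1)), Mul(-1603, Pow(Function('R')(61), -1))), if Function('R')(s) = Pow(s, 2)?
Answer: Rational(-4832926679, 13808631) ≈ -349.99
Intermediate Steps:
Add(Mul(1519, Pow(Mul(Add(1575, 2136), Pow(Add(266, Q), -1)), -1)), Mul(-1603, Pow(Function('R')(61), -1))) = Add(Mul(1519, Pow(Mul(Add(1575, 2136), Pow(Add(266, -1120), -1)), -1)), Mul(-1603, Pow(Pow(61, 2), -1))) = Add(Mul(1519, Pow(Mul(3711, Pow(-854, -1)), -1)), Mul(-1603, Pow(3721, -1))) = Add(Mul(1519, Pow(Mul(3711, Rational(-1, 854)), -1)), Mul(-1603, Rational(1, 3721))) = Add(Mul(1519, Pow(Rational(-3711, 854), -1)), Rational(-1603, 3721)) = Add(Mul(1519, Rational(-854, 3711)), Rational(-1603, 3721)) = Add(Rational(-1297226, 3711), Rational(-1603, 3721)) = Rational(-4832926679, 13808631)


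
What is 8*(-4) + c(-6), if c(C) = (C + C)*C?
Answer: 40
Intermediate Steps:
c(C) = 2*C**2 (c(C) = (2*C)*C = 2*C**2)
8*(-4) + c(-6) = 8*(-4) + 2*(-6)**2 = -32 + 2*36 = -32 + 72 = 40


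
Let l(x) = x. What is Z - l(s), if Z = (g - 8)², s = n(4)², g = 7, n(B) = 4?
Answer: -15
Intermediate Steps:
s = 16 (s = 4² = 16)
Z = 1 (Z = (7 - 8)² = (-1)² = 1)
Z - l(s) = 1 - 1*16 = 1 - 16 = -15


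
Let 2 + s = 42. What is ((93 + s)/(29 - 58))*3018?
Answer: -401394/29 ≈ -13841.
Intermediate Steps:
s = 40 (s = -2 + 42 = 40)
((93 + s)/(29 - 58))*3018 = ((93 + 40)/(29 - 58))*3018 = (133/(-29))*3018 = (133*(-1/29))*3018 = -133/29*3018 = -401394/29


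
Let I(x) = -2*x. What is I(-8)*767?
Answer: 12272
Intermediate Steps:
I(-8)*767 = -2*(-8)*767 = 16*767 = 12272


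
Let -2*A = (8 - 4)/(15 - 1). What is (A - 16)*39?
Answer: -4407/7 ≈ -629.57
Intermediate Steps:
A = -⅐ (A = -(8 - 4)/(2*(15 - 1)) = -2/14 = -½*2/7 = -⅐ ≈ -0.14286)
(A - 16)*39 = (-⅐ - 16)*39 = -113/7*39 = -4407/7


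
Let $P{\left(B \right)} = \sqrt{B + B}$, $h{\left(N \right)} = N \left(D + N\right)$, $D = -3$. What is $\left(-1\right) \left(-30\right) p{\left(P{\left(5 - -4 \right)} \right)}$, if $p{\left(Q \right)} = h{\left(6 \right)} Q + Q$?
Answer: $1710 \sqrt{2} \approx 2418.3$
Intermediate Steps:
$h{\left(N \right)} = N \left(-3 + N\right)$
$P{\left(B \right)} = \sqrt{2} \sqrt{B}$ ($P{\left(B \right)} = \sqrt{2 B} = \sqrt{2} \sqrt{B}$)
$p{\left(Q \right)} = 19 Q$ ($p{\left(Q \right)} = 6 \left(-3 + 6\right) Q + Q = 6 \cdot 3 Q + Q = 18 Q + Q = 19 Q$)
$\left(-1\right) \left(-30\right) p{\left(P{\left(5 - -4 \right)} \right)} = \left(-1\right) \left(-30\right) 19 \sqrt{2} \sqrt{5 - -4} = 30 \cdot 19 \sqrt{2} \sqrt{5 + 4} = 30 \cdot 19 \sqrt{2} \sqrt{9} = 30 \cdot 19 \sqrt{2} \cdot 3 = 30 \cdot 19 \cdot 3 \sqrt{2} = 30 \cdot 57 \sqrt{2} = 1710 \sqrt{2}$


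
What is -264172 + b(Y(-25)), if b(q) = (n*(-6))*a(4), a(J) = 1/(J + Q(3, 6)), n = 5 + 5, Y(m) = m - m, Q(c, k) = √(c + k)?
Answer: -1849264/7 ≈ -2.6418e+5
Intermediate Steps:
Y(m) = 0
n = 10
a(J) = 1/(3 + J) (a(J) = 1/(J + √(3 + 6)) = 1/(J + √9) = 1/(J + 3) = 1/(3 + J))
b(q) = -60/7 (b(q) = (10*(-6))/(3 + 4) = -60/7)
-264172 + b(Y(-25)) = -264172 - 60/7 = -1849264/7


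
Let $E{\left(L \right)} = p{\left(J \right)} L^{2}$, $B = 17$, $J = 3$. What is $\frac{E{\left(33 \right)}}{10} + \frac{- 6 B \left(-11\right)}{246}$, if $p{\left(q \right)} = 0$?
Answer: $\frac{187}{41} \approx 4.561$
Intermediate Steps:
$E{\left(L \right)} = 0$ ($E{\left(L \right)} = 0 L^{2} = 0$)
$\frac{E{\left(33 \right)}}{10} + \frac{- 6 B \left(-11\right)}{246} = \frac{0}{10} + \frac{\left(-6\right) 17 \left(-11\right)}{246} = 0 \cdot \frac{1}{10} + \left(-102\right) \left(-11\right) \frac{1}{246} = 0 + 1122 \cdot \frac{1}{246} = 0 + \frac{187}{41} = \frac{187}{41}$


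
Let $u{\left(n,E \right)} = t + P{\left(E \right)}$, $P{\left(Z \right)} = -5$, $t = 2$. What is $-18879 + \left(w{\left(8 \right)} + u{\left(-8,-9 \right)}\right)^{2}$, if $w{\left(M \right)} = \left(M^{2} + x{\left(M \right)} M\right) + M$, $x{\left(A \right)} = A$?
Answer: $-1190$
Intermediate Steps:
$u{\left(n,E \right)} = -3$ ($u{\left(n,E \right)} = 2 - 5 = -3$)
$w{\left(M \right)} = M + 2 M^{2}$ ($w{\left(M \right)} = \left(M^{2} + M M\right) + M = \left(M^{2} + M^{2}\right) + M = 2 M^{2} + M = M + 2 M^{2}$)
$-18879 + \left(w{\left(8 \right)} + u{\left(-8,-9 \right)}\right)^{2} = -18879 + \left(8 \left(1 + 2 \cdot 8\right) - 3\right)^{2} = -18879 + \left(8 \left(1 + 16\right) - 3\right)^{2} = -18879 + \left(8 \cdot 17 - 3\right)^{2} = -18879 + \left(136 - 3\right)^{2} = -18879 + 133^{2} = -18879 + 17689 = -1190$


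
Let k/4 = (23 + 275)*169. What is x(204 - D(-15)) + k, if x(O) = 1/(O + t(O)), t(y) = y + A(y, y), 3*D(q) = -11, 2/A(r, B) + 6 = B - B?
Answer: 83600921/415 ≈ 2.0145e+5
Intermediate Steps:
A(r, B) = -⅓ (A(r, B) = 2/(-6 + (B - B)) = 2/(-6 + 0) = 2/(-6) = 2*(-⅙) = -⅓)
D(q) = -11/3 (D(q) = (⅓)*(-11) = -11/3)
k = 201448 (k = 4*((23 + 275)*169) = 4*(298*169) = 4*50362 = 201448)
t(y) = -⅓ + y (t(y) = y - ⅓ = -⅓ + y)
x(O) = 1/(-⅓ + 2*O) (x(O) = 1/(O + (-⅓ + O)) = 1/(-⅓ + 2*O))
x(204 - D(-15)) + k = 3/(-1 + 6*(204 - 1*(-11/3))) + 201448 = 3/(-1 + 6*(204 + 11/3)) + 201448 = 3/(-1 + 6*(623/3)) + 201448 = 3/(-1 + 1246) + 201448 = 3/1245 + 201448 = 3*(1/1245) + 201448 = 1/415 + 201448 = 83600921/415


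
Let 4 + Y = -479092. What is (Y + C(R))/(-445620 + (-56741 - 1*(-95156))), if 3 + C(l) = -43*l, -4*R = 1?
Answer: 1916353/1628820 ≈ 1.1765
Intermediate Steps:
Y = -479096 (Y = -4 - 479092 = -479096)
R = -¼ (R = -¼*1 = -¼ ≈ -0.25000)
C(l) = -3 - 43*l
(Y + C(R))/(-445620 + (-56741 - 1*(-95156))) = (-479096 + (-3 - 43*(-¼)))/(-445620 + (-56741 - 1*(-95156))) = (-479096 + (-3 + 43/4))/(-445620 + (-56741 + 95156)) = (-479096 + 31/4)/(-445620 + 38415) = -1916353/4/(-407205) = -1916353/4*(-1/407205) = 1916353/1628820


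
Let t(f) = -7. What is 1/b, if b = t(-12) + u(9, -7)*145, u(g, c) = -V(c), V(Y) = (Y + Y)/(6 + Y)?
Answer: -1/2037 ≈ -0.00049092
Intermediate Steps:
V(Y) = 2*Y/(6 + Y) (V(Y) = (2*Y)/(6 + Y) = 2*Y/(6 + Y))
u(g, c) = -2*c/(6 + c)
b = -2037 (b = -7 - 2*(-7)/(6 - 7)*145 = -7 - 2*(-7)/(-1)*145 = -7 - 2*(-7)*(-1)*145 = -7 - 14*145 = -7 - 2030 = -2037)
1/b = 1/(-2037) = -1/2037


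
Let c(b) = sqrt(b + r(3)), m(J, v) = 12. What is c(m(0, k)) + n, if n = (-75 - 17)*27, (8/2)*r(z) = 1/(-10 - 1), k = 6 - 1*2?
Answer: -2484 + sqrt(5797)/22 ≈ -2480.5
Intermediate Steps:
k = 4 (k = 6 - 2 = 4)
r(z) = -1/44 (r(z) = 1/(4*(-10 - 1)) = (1/4)/(-11) = (1/4)*(-1/11) = -1/44)
c(b) = sqrt(-1/44 + b) (c(b) = sqrt(b - 1/44) = sqrt(-1/44 + b))
n = -2484 (n = -92*27 = -2484)
c(m(0, k)) + n = sqrt(-11 + 484*12)/22 - 2484 = sqrt(-11 + 5808)/22 - 2484 = sqrt(5797)/22 - 2484 = -2484 + sqrt(5797)/22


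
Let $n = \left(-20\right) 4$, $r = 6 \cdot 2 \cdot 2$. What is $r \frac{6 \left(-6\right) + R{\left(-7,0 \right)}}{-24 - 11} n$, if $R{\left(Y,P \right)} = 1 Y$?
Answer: $- \frac{16512}{7} \approx -2358.9$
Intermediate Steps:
$R{\left(Y,P \right)} = Y$
$r = 24$ ($r = 12 \cdot 2 = 24$)
$n = -80$
$r \frac{6 \left(-6\right) + R{\left(-7,0 \right)}}{-24 - 11} n = 24 \frac{6 \left(-6\right) - 7}{-24 - 11} \left(-80\right) = 24 \frac{-36 - 7}{-35} \left(-80\right) = 24 \left(\left(-43\right) \left(- \frac{1}{35}\right)\right) \left(-80\right) = 24 \cdot \frac{43}{35} \left(-80\right) = \frac{1032}{35} \left(-80\right) = - \frac{16512}{7}$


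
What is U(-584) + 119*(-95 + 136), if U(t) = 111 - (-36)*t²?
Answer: 12283006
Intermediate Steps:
U(t) = 111 + 36*t²
U(-584) + 119*(-95 + 136) = (111 + 36*(-584)²) + 119*(-95 + 136) = (111 + 36*341056) + 119*41 = (111 + 12278016) + 4879 = 12278127 + 4879 = 12283006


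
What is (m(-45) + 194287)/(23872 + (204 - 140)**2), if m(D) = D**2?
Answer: 24539/3496 ≈ 7.0192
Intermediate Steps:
(m(-45) + 194287)/(23872 + (204 - 140)**2) = ((-45)**2 + 194287)/(23872 + (204 - 140)**2) = (2025 + 194287)/(23872 + 64**2) = 196312/(23872 + 4096) = 196312/27968 = 196312*(1/27968) = 24539/3496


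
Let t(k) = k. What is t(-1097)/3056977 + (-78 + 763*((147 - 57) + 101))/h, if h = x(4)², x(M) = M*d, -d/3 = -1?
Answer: 445263826967/440204688 ≈ 1011.5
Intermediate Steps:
d = 3 (d = -3*(-1) = 3)
x(M) = 3*M (x(M) = M*3 = 3*M)
h = 144 (h = (3*4)² = 12² = 144)
t(-1097)/3056977 + (-78 + 763*((147 - 57) + 101))/h = -1097/3056977 + (-78 + 763*((147 - 57) + 101))/144 = -1097*1/3056977 + (-78 + 763*(90 + 101))*(1/144) = -1097/3056977 + (-78 + 763*191)*(1/144) = -1097/3056977 + (-78 + 145733)*(1/144) = -1097/3056977 + 145655*(1/144) = -1097/3056977 + 145655/144 = 445263826967/440204688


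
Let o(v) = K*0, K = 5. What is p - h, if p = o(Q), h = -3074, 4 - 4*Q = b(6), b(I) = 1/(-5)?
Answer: 3074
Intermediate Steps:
b(I) = -⅕
Q = 21/20 (Q = 1 - ¼*(-⅕) = 1 + 1/20 = 21/20 ≈ 1.0500)
o(v) = 0 (o(v) = 5*0 = 0)
p = 0
p - h = 0 - 1*(-3074) = 0 + 3074 = 3074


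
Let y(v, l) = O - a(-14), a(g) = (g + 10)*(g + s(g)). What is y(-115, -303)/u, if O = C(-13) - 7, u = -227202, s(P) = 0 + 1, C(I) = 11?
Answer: 8/37867 ≈ 0.00021127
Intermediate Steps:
s(P) = 1
O = 4 (O = 11 - 7 = 4)
a(g) = (1 + g)*(10 + g) (a(g) = (g + 10)*(g + 1) = (10 + g)*(1 + g) = (1 + g)*(10 + g))
y(v, l) = -48 (y(v, l) = 4 - (10 + (-14)² + 11*(-14)) = 4 - (10 + 196 - 154) = 4 - 1*52 = 4 - 52 = -48)
y(-115, -303)/u = -48/(-227202) = -48*(-1/227202) = 8/37867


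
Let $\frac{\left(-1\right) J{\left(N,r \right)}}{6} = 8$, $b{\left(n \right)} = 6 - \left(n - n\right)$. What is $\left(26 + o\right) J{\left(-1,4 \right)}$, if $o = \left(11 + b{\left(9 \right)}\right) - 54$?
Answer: $528$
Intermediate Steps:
$b{\left(n \right)} = 6$ ($b{\left(n \right)} = 6 - 0 = 6 + 0 = 6$)
$J{\left(N,r \right)} = -48$ ($J{\left(N,r \right)} = \left(-6\right) 8 = -48$)
$o = -37$ ($o = \left(11 + 6\right) - 54 = 17 - 54 = -37$)
$\left(26 + o\right) J{\left(-1,4 \right)} = \left(26 - 37\right) \left(-48\right) = \left(-11\right) \left(-48\right) = 528$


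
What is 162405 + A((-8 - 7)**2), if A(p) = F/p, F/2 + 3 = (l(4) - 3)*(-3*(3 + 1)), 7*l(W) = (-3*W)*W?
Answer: 85263163/525 ≈ 1.6241e+5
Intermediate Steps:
l(W) = -3*W**2/7 (l(W) = ((-3*W)*W)/7 = (-3*W**2)/7 = -3*W**2/7)
F = 1614/7 (F = -6 + 2*((-3/7*4**2 - 3)*(-3*(3 + 1))) = -6 + 2*((-3/7*16 - 3)*(-3*4)) = -6 + 2*((-48/7 - 3)*(-12)) = -6 + 2*(-69/7*(-12)) = -6 + 2*(828/7) = -6 + 1656/7 = 1614/7 ≈ 230.57)
A(p) = 1614/(7*p)
162405 + A((-8 - 7)**2) = 162405 + 1614/(7*((-8 - 7)**2)) = 162405 + 1614/(7*((-15)**2)) = 162405 + (1614/7)/225 = 162405 + (1614/7)*(1/225) = 162405 + 538/525 = 85263163/525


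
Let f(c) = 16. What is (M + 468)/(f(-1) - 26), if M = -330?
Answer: -69/5 ≈ -13.800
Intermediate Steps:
(M + 468)/(f(-1) - 26) = (-330 + 468)/(16 - 26) = 138/(-10) = 138*(-1/10) = -69/5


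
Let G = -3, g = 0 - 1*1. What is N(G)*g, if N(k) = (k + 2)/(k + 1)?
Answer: -1/2 ≈ -0.50000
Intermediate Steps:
g = -1 (g = 0 - 1 = -1)
N(k) = (2 + k)/(1 + k)
N(G)*g = ((2 - 3)/(1 - 3))*(-1) = (-1/(-2))*(-1) = -1/2*(-1)*(-1) = (1/2)*(-1) = -1/2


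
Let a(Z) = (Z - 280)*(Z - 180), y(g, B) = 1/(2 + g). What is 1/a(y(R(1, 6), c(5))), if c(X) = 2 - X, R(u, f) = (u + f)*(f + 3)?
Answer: 4225/212910101 ≈ 1.9844e-5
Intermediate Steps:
R(u, f) = (3 + f)*(f + u) (R(u, f) = (f + u)*(3 + f) = (3 + f)*(f + u))
a(Z) = (-280 + Z)*(-180 + Z)
1/a(y(R(1, 6), c(5))) = 1/(50400 + (1/(2 + (6**2 + 3*6 + 3*1 + 6*1)))**2 - 460/(2 + (6**2 + 3*6 + 3*1 + 6*1))) = 1/(50400 + (1/(2 + (36 + 18 + 3 + 6)))**2 - 460/(2 + (36 + 18 + 3 + 6))) = 1/(50400 + (1/(2 + 63))**2 - 460/(2 + 63)) = 1/(50400 + (1/65)**2 - 460/65) = 1/(50400 + (1/65)**2 - 460*1/65) = 1/(50400 + 1/4225 - 92/13) = 1/(212910101/4225) = 4225/212910101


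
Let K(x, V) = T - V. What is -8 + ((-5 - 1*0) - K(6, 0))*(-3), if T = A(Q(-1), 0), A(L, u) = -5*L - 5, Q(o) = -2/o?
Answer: -38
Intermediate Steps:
A(L, u) = -5 - 5*L
T = -15 (T = -5 - (-10)/(-1) = -5 - (-10)*(-1) = -5 - 5*2 = -5 - 10 = -15)
K(x, V) = -15 - V
-8 + ((-5 - 1*0) - K(6, 0))*(-3) = -8 + ((-5 - 1*0) - (-15 - 1*0))*(-3) = -8 + ((-5 + 0) - (-15 + 0))*(-3) = -8 + (-5 - 1*(-15))*(-3) = -8 + (-5 + 15)*(-3) = -8 + 10*(-3) = -8 - 30 = -38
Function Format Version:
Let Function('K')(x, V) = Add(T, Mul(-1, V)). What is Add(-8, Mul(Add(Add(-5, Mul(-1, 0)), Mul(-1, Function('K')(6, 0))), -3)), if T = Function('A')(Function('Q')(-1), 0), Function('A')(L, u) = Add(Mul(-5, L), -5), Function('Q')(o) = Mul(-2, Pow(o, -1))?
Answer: -38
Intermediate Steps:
Function('A')(L, u) = Add(-5, Mul(-5, L))
T = -15 (T = Add(-5, Mul(-5, Mul(-2, Pow(-1, -1)))) = Add(-5, Mul(-5, Mul(-2, -1))) = Add(-5, Mul(-5, 2)) = Add(-5, -10) = -15)
Function('K')(x, V) = Add(-15, Mul(-1, V))
Add(-8, Mul(Add(Add(-5, Mul(-1, 0)), Mul(-1, Function('K')(6, 0))), -3)) = Add(-8, Mul(Add(Add(-5, Mul(-1, 0)), Mul(-1, Add(-15, Mul(-1, 0)))), -3)) = Add(-8, Mul(Add(Add(-5, 0), Mul(-1, Add(-15, 0))), -3)) = Add(-8, Mul(Add(-5, Mul(-1, -15)), -3)) = Add(-8, Mul(Add(-5, 15), -3)) = Add(-8, Mul(10, -3)) = Add(-8, -30) = -38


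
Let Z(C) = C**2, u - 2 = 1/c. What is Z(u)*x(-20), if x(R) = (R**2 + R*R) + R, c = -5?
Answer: 12636/5 ≈ 2527.2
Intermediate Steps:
x(R) = R + 2*R**2 (x(R) = (R**2 + R**2) + R = 2*R**2 + R = R + 2*R**2)
u = 9/5 (u = 2 + 1/(-5) = 2 - 1/5 = 9/5 ≈ 1.8000)
Z(u)*x(-20) = (9/5)**2*(-20*(1 + 2*(-20))) = 81*(-20*(1 - 40))/25 = 81*(-20*(-39))/25 = (81/25)*780 = 12636/5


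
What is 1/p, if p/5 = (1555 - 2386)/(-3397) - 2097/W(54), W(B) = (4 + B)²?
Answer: -11427508/21640125 ≈ -0.52807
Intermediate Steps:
p = -21640125/11427508 (p = 5*((1555 - 2386)/(-3397) - 2097/(4 + 54)²) = 5*(-831*(-1/3397) - 2097/(58²)) = 5*(831/3397 - 2097/3364) = 5*(-4328025/11427508) = -21640125/11427508 ≈ -1.8937)
1/p = 1/(-21640125/11427508) = -11427508/21640125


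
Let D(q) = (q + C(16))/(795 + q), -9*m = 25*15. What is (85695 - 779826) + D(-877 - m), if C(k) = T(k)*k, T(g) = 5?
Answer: -7635235/11 ≈ -6.9411e+5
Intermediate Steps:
m = -125/3 (m = -25*15/9 = -⅑*375 = -125/3 ≈ -41.667)
C(k) = 5*k
D(q) = (80 + q)/(795 + q) (D(q) = (q + 5*16)/(795 + q) = (q + 80)/(795 + q) = (80 + q)/(795 + q))
(85695 - 779826) + D(-877 - m) = (85695 - 779826) + (80 + (-877 - 1*(-125/3)))/(795 + (-877 - 1*(-125/3))) = -694131 + (80 + (-877 + 125/3))/(795 + (-877 + 125/3)) = -694131 + (80 - 2506/3)/(795 - 2506/3) = -694131 - 2266/3/(-121/3) = -694131 - 3/121*(-2266/3) = -694131 + 206/11 = -7635235/11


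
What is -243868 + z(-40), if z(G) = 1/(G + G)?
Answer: -19509441/80 ≈ -2.4387e+5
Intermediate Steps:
z(G) = 1/(2*G)
-243868 + z(-40) = -243868 + (½)/(-40) = -243868 + (½)*(-1/40) = -243868 - 1/80 = -19509441/80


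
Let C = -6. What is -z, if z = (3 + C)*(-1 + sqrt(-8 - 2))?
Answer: -3 + 3*I*sqrt(10) ≈ -3.0 + 9.4868*I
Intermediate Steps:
z = 3 - 3*I*sqrt(10) (z = (3 - 6)*(-1 + sqrt(-8 - 2)) = -3*(-1 + sqrt(-10)) = -3*(-1 + I*sqrt(10)) = 3 - 3*I*sqrt(10) ≈ 3.0 - 9.4868*I)
-z = -(3 - 3*I*sqrt(10)) = -3 + 3*I*sqrt(10)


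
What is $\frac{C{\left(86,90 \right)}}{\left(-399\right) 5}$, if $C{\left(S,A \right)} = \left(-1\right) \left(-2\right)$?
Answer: $- \frac{2}{1995} \approx -0.0010025$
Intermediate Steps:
$C{\left(S,A \right)} = 2$
$\frac{C{\left(86,90 \right)}}{\left(-399\right) 5} = \frac{2}{\left(-399\right) 5} = \frac{2}{-1995} = 2 \left(- \frac{1}{1995}\right) = - \frac{2}{1995}$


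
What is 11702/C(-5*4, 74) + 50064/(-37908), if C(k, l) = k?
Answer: -18525029/31590 ≈ -586.42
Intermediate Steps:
11702/C(-5*4, 74) + 50064/(-37908) = 11702/((-5*4)) + 50064/(-37908) = 11702/(-20) + 50064*(-1/37908) = 11702*(-1/20) - 4172/3159 = -5851/10 - 4172/3159 = -18525029/31590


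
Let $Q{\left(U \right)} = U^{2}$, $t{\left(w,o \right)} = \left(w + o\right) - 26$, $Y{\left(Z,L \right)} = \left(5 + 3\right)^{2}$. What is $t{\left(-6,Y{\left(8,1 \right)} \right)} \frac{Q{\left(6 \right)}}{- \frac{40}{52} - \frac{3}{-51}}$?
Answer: $- \frac{254592}{157} \approx -1621.6$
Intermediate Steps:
$Y{\left(Z,L \right)} = 64$ ($Y{\left(Z,L \right)} = 8^{2} = 64$)
$t{\left(w,o \right)} = -26 + o + w$ ($t{\left(w,o \right)} = \left(o + w\right) - 26 = -26 + o + w$)
$t{\left(-6,Y{\left(8,1 \right)} \right)} \frac{Q{\left(6 \right)}}{- \frac{40}{52} - \frac{3}{-51}} = \left(-26 + 64 - 6\right) \frac{6^{2}}{- \frac{40}{52} - \frac{3}{-51}} = 32 \frac{36}{\left(-40\right) \frac{1}{52} - - \frac{1}{17}} = 32 \frac{36}{- \frac{10}{13} + \frac{1}{17}} = 32 \frac{36}{- \frac{157}{221}} = 32 \cdot 36 \left(- \frac{221}{157}\right) = 32 \left(- \frac{7956}{157}\right) = - \frac{254592}{157}$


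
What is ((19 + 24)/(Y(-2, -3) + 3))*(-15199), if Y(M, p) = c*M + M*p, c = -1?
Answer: -653557/11 ≈ -59414.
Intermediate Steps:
Y(M, p) = -M + M*p
((19 + 24)/(Y(-2, -3) + 3))*(-15199) = ((19 + 24)/(-2*(-1 - 3) + 3))*(-15199) = (43/(-2*(-4) + 3))*(-15199) = (43/(8 + 3))*(-15199) = (43/11)*(-15199) = -653557/11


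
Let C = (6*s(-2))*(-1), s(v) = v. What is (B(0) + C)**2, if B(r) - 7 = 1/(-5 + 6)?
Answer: 400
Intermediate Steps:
B(r) = 8 (B(r) = 7 + 1/(-5 + 6) = 7 + 1/1 = 7 + 1 = 8)
C = 12 (C = (6*(-2))*(-1) = -12*(-1) = 12)
(B(0) + C)**2 = (8 + 12)**2 = 20**2 = 400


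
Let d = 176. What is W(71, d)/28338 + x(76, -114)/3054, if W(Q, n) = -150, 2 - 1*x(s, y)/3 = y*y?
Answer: -30698056/2404007 ≈ -12.770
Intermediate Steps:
x(s, y) = 6 - 3*y² (x(s, y) = 6 - 3*y*y = 6 - 3*y²)
W(71, d)/28338 + x(76, -114)/3054 = -150/28338 + (6 - 3*(-114)²)/3054 = -150*1/28338 + (6 - 3*12996)*(1/3054) = -25/4723 + (6 - 38988)*(1/3054) = -25/4723 - 38982*1/3054 = -25/4723 - 6497/509 = -30698056/2404007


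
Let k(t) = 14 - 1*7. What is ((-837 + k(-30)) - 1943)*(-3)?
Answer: 8319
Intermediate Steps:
k(t) = 7 (k(t) = 14 - 7 = 7)
((-837 + k(-30)) - 1943)*(-3) = ((-837 + 7) - 1943)*(-3) = (-830 - 1943)*(-3) = -2773*(-3) = 8319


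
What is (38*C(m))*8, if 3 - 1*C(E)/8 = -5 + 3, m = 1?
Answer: 12160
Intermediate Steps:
C(E) = 40 (C(E) = 24 - 8*(-5 + 3) = 24 - 8*(-2) = 24 + 16 = 40)
(38*C(m))*8 = (38*40)*8 = 1520*8 = 12160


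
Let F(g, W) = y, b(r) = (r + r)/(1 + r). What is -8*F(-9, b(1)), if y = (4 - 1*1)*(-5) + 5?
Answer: 80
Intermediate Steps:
b(r) = 2*r/(1 + r) (b(r) = (2*r)/(1 + r) = 2*r/(1 + r))
y = -10 (y = (4 - 1)*(-5) + 5 = 3*(-5) + 5 = -15 + 5 = -10)
F(g, W) = -10
-8*F(-9, b(1)) = -8*(-10) = 80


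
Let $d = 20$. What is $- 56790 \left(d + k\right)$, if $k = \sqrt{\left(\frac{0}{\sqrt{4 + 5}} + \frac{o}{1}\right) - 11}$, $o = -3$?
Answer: $-1135800 - 56790 i \sqrt{14} \approx -1.1358 \cdot 10^{6} - 2.1249 \cdot 10^{5} i$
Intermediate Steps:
$k = i \sqrt{14}$ ($k = \sqrt{\left(\frac{0}{\sqrt{4 + 5}} - \frac{3}{1}\right) - 11} = \sqrt{\left(\frac{0}{\sqrt{9}} - 3\right) - 11} = \sqrt{\left(\frac{0}{3} - 3\right) - 11} = \sqrt{\left(0 \cdot \frac{1}{3} - 3\right) - 11} = \sqrt{\left(0 - 3\right) - 11} = \sqrt{-3 - 11} = \sqrt{-14} = i \sqrt{14} \approx 3.7417 i$)
$- 56790 \left(d + k\right) = - 56790 \left(20 + i \sqrt{14}\right) = -1135800 - 56790 i \sqrt{14}$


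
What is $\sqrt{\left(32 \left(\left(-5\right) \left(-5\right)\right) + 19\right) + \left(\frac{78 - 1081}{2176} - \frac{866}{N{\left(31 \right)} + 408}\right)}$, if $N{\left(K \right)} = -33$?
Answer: $\frac{\sqrt{1175370810}}{1200} \approx 28.57$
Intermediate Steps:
$\sqrt{\left(32 \left(\left(-5\right) \left(-5\right)\right) + 19\right) + \left(\frac{78 - 1081}{2176} - \frac{866}{N{\left(31 \right)} + 408}\right)} = \sqrt{\left(32 \left(\left(-5\right) \left(-5\right)\right) + 19\right) + \left(\frac{78 - 1081}{2176} - \frac{866}{-33 + 408}\right)} = \sqrt{\left(32 \cdot 25 + 19\right) - \left(\frac{866}{375} - \left(78 - 1081\right) \frac{1}{2176}\right)} = \sqrt{\left(800 + 19\right) - \frac{132973}{48000}} = \sqrt{819 - \frac{132973}{48000}} = \sqrt{\frac{39179027}{48000}} = \frac{\sqrt{1175370810}}{1200}$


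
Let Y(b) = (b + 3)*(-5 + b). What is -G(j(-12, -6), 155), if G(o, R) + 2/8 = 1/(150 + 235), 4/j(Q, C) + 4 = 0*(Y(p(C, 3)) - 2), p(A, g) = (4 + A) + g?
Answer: 381/1540 ≈ 0.24740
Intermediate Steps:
p(A, g) = 4 + A + g
Y(b) = (-5 + b)*(3 + b) (Y(b) = (3 + b)*(-5 + b) = (-5 + b)*(3 + b))
j(Q, C) = -1 (j(Q, C) = 4/(-4 + 0*((-15 + (4 + C + 3)² - 2*(4 + C + 3)) - 2)) = 4/(-4 + 0*((-15 + (7 + C)² - 2*(7 + C)) - 2)) = 4/(-4 + 0*((-15 + (7 + C)² + (-14 - 2*C)) - 2)) = 4/(-4 + 0*((-29 + (7 + C)² - 2*C) - 2)) = 4/(-4 + 0*(-31 + (7 + C)² - 2*C)) = 4/(-4 + 0) = 4/(-4) = 4*(-¼) = -1)
G(o, R) = -381/1540 (G(o, R) = -¼ + 1/(150 + 235) = -¼ + 1/385 = -381/1540)
-G(j(-12, -6), 155) = -1*(-381/1540) = 381/1540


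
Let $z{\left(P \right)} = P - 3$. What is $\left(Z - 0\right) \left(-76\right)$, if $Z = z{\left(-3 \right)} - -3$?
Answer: $228$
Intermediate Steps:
$z{\left(P \right)} = -3 + P$
$Z = -3$ ($Z = \left(-3 - 3\right) - -3 = -6 + 3 = -3$)
$\left(Z - 0\right) \left(-76\right) = \left(-3 - 0\right) \left(-76\right) = \left(-3 + 0\right) \left(-76\right) = \left(-3\right) \left(-76\right) = 228$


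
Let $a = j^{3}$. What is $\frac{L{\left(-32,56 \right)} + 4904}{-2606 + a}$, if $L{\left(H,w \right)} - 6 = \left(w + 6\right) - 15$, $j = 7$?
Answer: $- \frac{4957}{2263} \approx -2.1905$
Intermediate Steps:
$L{\left(H,w \right)} = -3 + w$ ($L{\left(H,w \right)} = 6 + \left(\left(w + 6\right) - 15\right) = 6 + \left(\left(6 + w\right) - 15\right) = 6 + \left(-9 + w\right) = -3 + w$)
$a = 343$ ($a = 7^{3} = 343$)
$\frac{L{\left(-32,56 \right)} + 4904}{-2606 + a} = \frac{\left(-3 + 56\right) + 4904}{-2606 + 343} = \frac{53 + 4904}{-2263} = 4957 \left(- \frac{1}{2263}\right) = - \frac{4957}{2263}$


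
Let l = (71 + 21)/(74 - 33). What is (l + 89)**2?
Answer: 13995081/1681 ≈ 8325.5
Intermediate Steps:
l = 92/41 ≈ 2.2439
(l + 89)**2 = (92/41 + 89)**2 = (3741/41)**2 = 13995081/1681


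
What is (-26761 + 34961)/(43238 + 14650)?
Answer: 1025/7236 ≈ 0.14165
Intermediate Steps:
(-26761 + 34961)/(43238 + 14650) = 8200/57888 = 8200*(1/57888) = 1025/7236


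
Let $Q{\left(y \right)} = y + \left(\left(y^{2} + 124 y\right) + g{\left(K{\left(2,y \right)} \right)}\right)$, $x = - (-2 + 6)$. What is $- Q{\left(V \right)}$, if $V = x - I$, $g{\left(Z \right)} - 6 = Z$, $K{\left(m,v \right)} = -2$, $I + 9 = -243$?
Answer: $-92508$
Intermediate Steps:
$I = -252$ ($I = -9 - 243 = -252$)
$g{\left(Z \right)} = 6 + Z$
$x = -4$ ($x = \left(-1\right) 4 = -4$)
$V = 248$ ($V = -4 - -252 = -4 + 252 = 248$)
$Q{\left(y \right)} = 4 + y^{2} + 125 y$ ($Q{\left(y \right)} = y + \left(\left(y^{2} + 124 y\right) + \left(6 - 2\right)\right) = y + \left(\left(y^{2} + 124 y\right) + 4\right) = y + \left(4 + y^{2} + 124 y\right) = 4 + y^{2} + 125 y$)
$- Q{\left(V \right)} = - (4 + 248^{2} + 125 \cdot 248) = - (4 + 61504 + 31000) = \left(-1\right) 92508 = -92508$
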